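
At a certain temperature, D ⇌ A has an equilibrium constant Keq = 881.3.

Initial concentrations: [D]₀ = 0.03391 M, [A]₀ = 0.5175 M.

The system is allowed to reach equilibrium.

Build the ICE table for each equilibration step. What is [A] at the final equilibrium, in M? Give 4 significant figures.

[A]_eq = 0.5508 M

Q₀ = 15.26 vs Keq = 881.3 ⇒ Q<K, forward
Step 1:
                   D          A
  Initial    0.03391     0.5175
  Change    -0.03329    0.03329
  Equil   6.2497e-04     0.5508
  solve Keq expr → x = 0.03329; check Q = 881.3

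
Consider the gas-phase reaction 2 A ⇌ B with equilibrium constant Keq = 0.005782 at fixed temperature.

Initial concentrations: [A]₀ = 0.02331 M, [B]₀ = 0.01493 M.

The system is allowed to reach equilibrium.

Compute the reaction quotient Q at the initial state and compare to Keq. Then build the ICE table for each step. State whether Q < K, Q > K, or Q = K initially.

Q₀ = 27.48; Q > K (proceeds reverse)

Q₀ = 27.48 vs Keq = 0.005782 ⇒ Q>K, reverse
Step 1:
                  A         B
  Initial   0.02331   0.01493
  Change    0.02983  -0.01491
  Equil     0.05314 1.6326e-05
  solve Keq expr → x = -0.01491; check Q = 0.005782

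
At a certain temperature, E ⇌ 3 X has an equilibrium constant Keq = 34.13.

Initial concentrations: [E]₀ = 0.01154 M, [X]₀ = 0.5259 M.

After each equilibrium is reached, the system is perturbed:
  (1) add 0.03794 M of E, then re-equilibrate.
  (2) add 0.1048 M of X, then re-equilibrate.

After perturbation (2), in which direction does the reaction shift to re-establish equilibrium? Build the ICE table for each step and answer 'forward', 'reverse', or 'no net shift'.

Direction: reverse

Q₀ = 12.6 vs Keq = 34.13 ⇒ Q<K, forward
Step 1:
                    E           X
  Initial     0.01154      0.5259
  Change    -0.006766      0.0203
  Equil      0.004774      0.5462
  solve Keq expr → x = 0.006766; check Q = 34.13
Then add 0.03794 M of E.
Step 2:
                    E           X
  Initial     0.04271      0.5462
  Change     -0.03466       0.104
  Equil      0.008053      0.6502
  solve Keq expr → x = 0.03466; check Q = 34.13
Then add 0.1048 M of X.
Step 3:
                    E           X
  Initial    0.008053       0.755
  Change     0.003968    -0.01191
  Equil       0.01202      0.7431
  solve Keq expr → x = -0.003968; check Q = 34.13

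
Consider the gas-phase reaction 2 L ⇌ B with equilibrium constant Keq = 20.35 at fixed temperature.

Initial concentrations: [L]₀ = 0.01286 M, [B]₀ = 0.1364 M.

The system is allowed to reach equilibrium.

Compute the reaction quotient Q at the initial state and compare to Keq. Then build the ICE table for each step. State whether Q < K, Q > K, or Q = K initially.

Q₀ = 824.8 vs Keq = 20.35 ⇒ Q>K, reverse
Step 1:
                   L          B
  I          0.01286     0.1364
  C          0.05953   -0.02976
  E          0.07239     0.1066
  solve Keq expr → x = -0.02976; check Q = 20.35

Q₀ = 824.8; Q > K (proceeds reverse)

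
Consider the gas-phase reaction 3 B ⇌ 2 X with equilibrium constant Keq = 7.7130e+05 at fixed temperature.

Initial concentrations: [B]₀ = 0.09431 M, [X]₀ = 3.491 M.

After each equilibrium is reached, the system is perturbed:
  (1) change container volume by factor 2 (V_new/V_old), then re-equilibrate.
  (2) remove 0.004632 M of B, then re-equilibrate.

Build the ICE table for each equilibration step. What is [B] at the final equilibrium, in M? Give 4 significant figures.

[B]_eq = 0.01591 M

Q₀ = 1.4529e+04 vs Keq = 7.7130e+05 ⇒ Q<K, forward
Step 1:
                   B          X
  Initial    0.09431      3.491
  Change      -0.069      0.046
  Equil      0.02531      3.537
  solve Keq expr → x = 0.023; check Q = 7.7130e+05
Then change container volume by factor 2 (V_new/V_old).
Step 2:
                   B          X
  Initial    0.01266      1.768
  Change    0.003277  -0.002184
  Equil      0.01593      1.766
  solve Keq expr → x = -0.001092; check Q = 7.7130e+05
Then remove 0.004632 M of B.
Step 3:
                   B          X
  Initial     0.0113      1.766
  Change    0.004613  -0.003076
  Equil      0.01591      1.763
  solve Keq expr → x = -0.001538; check Q = 7.7130e+05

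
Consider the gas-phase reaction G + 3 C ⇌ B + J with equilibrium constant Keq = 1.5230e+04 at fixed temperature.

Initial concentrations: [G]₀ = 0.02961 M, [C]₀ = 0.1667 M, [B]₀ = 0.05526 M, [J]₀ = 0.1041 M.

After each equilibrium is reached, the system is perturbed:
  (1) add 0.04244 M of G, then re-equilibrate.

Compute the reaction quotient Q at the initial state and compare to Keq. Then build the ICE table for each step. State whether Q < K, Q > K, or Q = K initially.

Q₀ = 41.94 vs Keq = 1.5230e+04 ⇒ Q<K, forward
Step 1:
                    G           C           B           J
  I           0.02961      0.1667     0.05526      0.1041
  C          -0.02829    -0.08486     0.02829     0.02829
  E          0.001325     0.08184     0.08355      0.1324
  solve Keq expr → x = 0.02829; check Q = 1.5230e+04
Then add 0.04244 M of G.
Step 2:
                    G           C           B           J
  I           0.04376     0.08184     0.08355      0.1324
  C          -0.01632    -0.04897     0.01632     0.01632
  E           0.02744     0.03288     0.09987      0.1487
  solve Keq expr → x = 0.01632; check Q = 1.5230e+04

Q₀ = 41.94; Q < K (proceeds forward)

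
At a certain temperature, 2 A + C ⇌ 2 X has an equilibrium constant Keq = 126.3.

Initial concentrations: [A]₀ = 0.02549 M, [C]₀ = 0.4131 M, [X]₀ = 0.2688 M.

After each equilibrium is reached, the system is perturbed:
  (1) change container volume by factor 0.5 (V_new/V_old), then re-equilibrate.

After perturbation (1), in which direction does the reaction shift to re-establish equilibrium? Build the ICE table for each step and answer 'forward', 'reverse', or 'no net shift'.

Direction: forward

Q₀ = 269.2 vs Keq = 126.3 ⇒ Q>K, reverse
Step 1:
                    A           C           X
  init        0.02549      0.4131      0.2688
  Δ           0.01011    0.005054    -0.01011
  eq           0.0356      0.4182      0.2587
  solve Keq expr → x = -0.005054; check Q = 126.3
Then change container volume by factor 0.5 (V_new/V_old).
Step 2:
                    A           C           X
  init        0.07119      0.8363      0.5174
  Δ          -0.01873   -0.009367     0.01873
  eq          0.05246      0.8269      0.5361
  solve Keq expr → x = 0.009367; check Q = 126.3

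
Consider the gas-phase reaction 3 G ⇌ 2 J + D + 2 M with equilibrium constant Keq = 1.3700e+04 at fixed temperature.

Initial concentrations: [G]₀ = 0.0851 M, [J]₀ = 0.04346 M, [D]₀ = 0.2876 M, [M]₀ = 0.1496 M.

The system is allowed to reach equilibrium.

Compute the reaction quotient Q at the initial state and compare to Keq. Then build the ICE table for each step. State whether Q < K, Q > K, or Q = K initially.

Q₀ = 0.01973 vs Keq = 1.3700e+04 ⇒ Q<K, forward
Step 1:
                   G          J          D          M
  init        0.0851    0.04346     0.2876     0.1496
  Δ         -0.08299    0.05532    0.02766    0.05532
  eq        0.002113    0.09878     0.3153     0.2049
  solve Keq expr → x = 0.02766; check Q = 1.3700e+04

Q₀ = 0.01973; Q < K (proceeds forward)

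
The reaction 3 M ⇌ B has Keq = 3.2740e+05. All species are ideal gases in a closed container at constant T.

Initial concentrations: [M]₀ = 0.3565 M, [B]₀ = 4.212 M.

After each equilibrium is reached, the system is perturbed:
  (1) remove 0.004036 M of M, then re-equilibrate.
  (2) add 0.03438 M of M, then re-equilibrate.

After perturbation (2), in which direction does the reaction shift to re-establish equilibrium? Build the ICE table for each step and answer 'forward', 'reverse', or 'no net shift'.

Direction: forward

Q₀ = 92.96 vs Keq = 3.2740e+05 ⇒ Q<K, forward
Step 1:
                  M         B
  init       0.3565     4.212
  Δ         -0.3329     0.111
  eq        0.02364     4.323
  solve Keq expr → x = 0.111; check Q = 3.2740e+05
Then remove 0.004036 M of M.
Step 2:
                  M         B
  init       0.0196     4.323
  Δ        0.004034 -0.001345
  eq        0.02363     4.322
  solve Keq expr → x = -0.001345; check Q = 3.2740e+05
Then add 0.03438 M of M.
Step 3:
                  M         B
  init      0.05801     4.322
  Δ        -0.03436   0.01145
  eq        0.02365     4.333
  solve Keq expr → x = 0.01145; check Q = 3.2740e+05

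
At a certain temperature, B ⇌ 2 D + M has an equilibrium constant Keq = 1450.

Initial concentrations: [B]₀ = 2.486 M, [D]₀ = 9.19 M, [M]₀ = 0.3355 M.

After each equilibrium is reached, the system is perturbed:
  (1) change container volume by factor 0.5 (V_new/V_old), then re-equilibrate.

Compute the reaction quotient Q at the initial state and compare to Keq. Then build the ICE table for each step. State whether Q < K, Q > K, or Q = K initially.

Q₀ = 11.4; Q < K (proceeds forward)

Q₀ = 11.4 vs Keq = 1450 ⇒ Q<K, forward
Step 1:
                    B           D           M
  init          2.486        9.19      0.3355
  Δ             -2.17       4.339        2.17
  eq           0.3163       13.53       2.505
  solve Keq expr → x = 2.17; check Q = 1450
Then change container volume by factor 0.5 (V_new/V_old).
Step 2:
                    B           D           M
  init         0.6325       27.06        5.01
  Δ             1.061      -2.122      -1.061
  eq            1.694       24.94       3.949
  solve Keq expr → x = -1.061; check Q = 1450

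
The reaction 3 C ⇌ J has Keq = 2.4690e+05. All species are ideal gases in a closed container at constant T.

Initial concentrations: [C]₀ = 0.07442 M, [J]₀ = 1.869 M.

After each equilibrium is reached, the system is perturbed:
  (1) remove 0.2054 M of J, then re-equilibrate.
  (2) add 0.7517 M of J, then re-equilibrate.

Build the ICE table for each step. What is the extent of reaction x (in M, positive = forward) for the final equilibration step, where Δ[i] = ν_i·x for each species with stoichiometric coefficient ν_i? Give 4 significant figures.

Q₀ = 4535 vs Keq = 2.4690e+05 ⇒ Q<K, forward
Step 1:
                   C          J
  I          0.07442      1.869
  C         -0.05472    0.01824
  E           0.0197      1.887
  solve Keq expr → x = 0.01824; check Q = 2.4690e+05
Then remove 0.2054 M of J.
Step 2:
                   C          J
  I           0.0197      1.682
  C       -7.4133e-04 2.4711e-04
  E          0.01896      1.682
  solve Keq expr → x = 2.4711e-04; check Q = 2.4690e+05
Then add 0.7517 M of J.
Step 3:
                   C          J
  I          0.01896      2.434
  C         0.002482 -8.2724e-04
  E          0.02144      2.433
  solve Keq expr → x = -8.2724e-04; check Q = 2.4690e+05

x = -8.2724e-04 M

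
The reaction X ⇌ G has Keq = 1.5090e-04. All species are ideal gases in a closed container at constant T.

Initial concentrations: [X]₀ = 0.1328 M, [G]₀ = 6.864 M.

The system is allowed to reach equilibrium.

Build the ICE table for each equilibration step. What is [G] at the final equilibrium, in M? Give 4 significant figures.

Q₀ = 51.69 vs Keq = 1.5090e-04 ⇒ Q>K, reverse
Step 1:
                    X           G
  I            0.1328       6.864
  C             6.863      -6.863
  E             6.996    0.001056
  solve Keq expr → x = -6.863; check Q = 1.5090e-04

[G]_eq = 0.001056 M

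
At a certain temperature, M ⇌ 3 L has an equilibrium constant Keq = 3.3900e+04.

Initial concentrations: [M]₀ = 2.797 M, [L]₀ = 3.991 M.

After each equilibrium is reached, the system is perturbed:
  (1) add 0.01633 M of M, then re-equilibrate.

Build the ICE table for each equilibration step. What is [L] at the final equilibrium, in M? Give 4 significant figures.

[L]_eq = 12.27 M

Q₀ = 22.73 vs Keq = 3.3900e+04 ⇒ Q<K, forward
Step 1:
                  M         L
  init        2.797     3.991
  Δ          -2.743     8.229
  eq        0.05384     12.22
  solve Keq expr → x = 2.743; check Q = 3.3900e+04
Then add 0.01633 M of M.
Step 2:
                  M         L
  init      0.07017     12.22
  Δ         -0.0157   0.04711
  eq        0.05446     12.27
  solve Keq expr → x = 0.0157; check Q = 3.3900e+04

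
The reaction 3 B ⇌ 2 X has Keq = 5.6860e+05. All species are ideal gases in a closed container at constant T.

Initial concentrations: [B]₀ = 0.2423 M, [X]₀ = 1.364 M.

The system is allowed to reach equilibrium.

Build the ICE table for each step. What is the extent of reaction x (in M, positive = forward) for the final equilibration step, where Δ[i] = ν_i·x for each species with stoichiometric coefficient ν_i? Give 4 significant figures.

x = 0.07546 M

Q₀ = 130.8 vs Keq = 5.6860e+05 ⇒ Q<K, forward
Step 1:
                  B         X
  init       0.2423     1.364
  Δ         -0.2264    0.1509
  eq        0.01592     1.515
  solve Keq expr → x = 0.07546; check Q = 5.6860e+05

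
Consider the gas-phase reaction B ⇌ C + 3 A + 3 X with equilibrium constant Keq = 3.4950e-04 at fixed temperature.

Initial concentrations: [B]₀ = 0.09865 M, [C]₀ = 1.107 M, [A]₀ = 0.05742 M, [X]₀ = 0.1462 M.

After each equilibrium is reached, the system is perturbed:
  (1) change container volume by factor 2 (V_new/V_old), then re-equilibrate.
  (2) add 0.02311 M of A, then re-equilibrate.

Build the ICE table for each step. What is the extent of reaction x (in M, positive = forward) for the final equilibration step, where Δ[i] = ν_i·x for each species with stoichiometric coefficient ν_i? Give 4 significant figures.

Q₀ = 6.6387e-06 vs Keq = 3.4950e-04 ⇒ Q<K, forward
Step 1:
                   B          C          A          X
  I          0.09865      1.107    0.05742     0.1462
  C         -0.02419    0.02419    0.07258    0.07258
  E          0.07446      1.131       0.13     0.2188
  solve Keq expr → x = 0.02419; check Q = 3.4950e-04
Then change container volume by factor 2 (V_new/V_old).
Step 2:
                   B          C          A          X
  I          0.03723     0.5656      0.065     0.1094
  C         -0.02043    0.02043     0.0613     0.0613
  E           0.0168      0.586     0.1263     0.1707
  solve Keq expr → x = 0.02043; check Q = 3.4950e-04
Then add 0.02311 M of A.
Step 3:
                   B          C          A          X
  I           0.0168      0.586     0.1494     0.1707
  C         0.002917  -0.002917  -0.008752  -0.008752
  E          0.01971     0.5831     0.1407     0.1619
  solve Keq expr → x = -0.002917; check Q = 3.4950e-04

x = -0.002917 M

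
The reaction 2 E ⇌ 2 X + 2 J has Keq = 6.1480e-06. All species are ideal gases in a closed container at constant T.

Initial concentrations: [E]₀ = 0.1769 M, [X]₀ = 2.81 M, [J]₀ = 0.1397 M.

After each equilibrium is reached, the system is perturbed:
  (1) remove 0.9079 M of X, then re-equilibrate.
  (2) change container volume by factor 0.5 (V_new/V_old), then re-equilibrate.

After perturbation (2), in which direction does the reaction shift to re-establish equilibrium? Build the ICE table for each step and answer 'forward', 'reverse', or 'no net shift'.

Q₀ = 4.924 vs Keq = 6.1480e-06 ⇒ Q>K, reverse
Step 1:
                   E          X          J
  Initial     0.1769       2.81     0.1397
  Change      0.1394    -0.1394    -0.1394
  Equil       0.3163      2.671 2.9368e-04
  solve Keq expr → x = -0.0697; check Q = 6.1480e-06
Then remove 0.9079 M of X.
Step 2:
                   E          X          J
  Initial     0.3163      1.763 2.9368e-04
  Change  -1.5101e-04 1.5101e-04 1.5101e-04
  Equil       0.3162      1.763 4.4469e-04
  solve Keq expr → x = 7.5505e-05; check Q = 6.1480e-06
Then change container volume by factor 0.5 (V_new/V_old).
Step 3:
                   E          X          J
  Initial     0.6323      3.526 8.8937e-04
  Change  4.4432e-04 -4.4432e-04 -4.4432e-04
  Equil       0.6328      3.525 4.4505e-04
  solve Keq expr → x = -2.2216e-04; check Q = 6.1480e-06

Direction: reverse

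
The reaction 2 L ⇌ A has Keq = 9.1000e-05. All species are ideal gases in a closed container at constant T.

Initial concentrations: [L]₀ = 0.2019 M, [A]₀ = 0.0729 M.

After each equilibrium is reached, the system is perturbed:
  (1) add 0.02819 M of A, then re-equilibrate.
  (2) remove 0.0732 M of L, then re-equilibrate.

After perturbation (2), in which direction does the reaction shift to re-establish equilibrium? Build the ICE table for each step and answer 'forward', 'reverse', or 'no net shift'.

Q₀ = 1.788 vs Keq = 9.1000e-05 ⇒ Q>K, reverse
Step 1:
                   L          A
  I           0.2019     0.0729
  C           0.1458   -0.07289
  E           0.3477 1.1000e-05
  solve Keq expr → x = -0.07289; check Q = 9.1000e-05
Then add 0.02819 M of A.
Step 2:
                   L          A
  I           0.3477     0.0282
  C          0.05637   -0.02819
  E           0.4041 1.4856e-05
  solve Keq expr → x = -0.02819; check Q = 9.1000e-05
Then remove 0.0732 M of L.
Step 3:
                   L          A
  I           0.3309 1.4856e-05
  C       9.7895e-06 -4.8947e-06
  E           0.3309 9.9616e-06
  solve Keq expr → x = -4.8947e-06; check Q = 9.1000e-05

Direction: reverse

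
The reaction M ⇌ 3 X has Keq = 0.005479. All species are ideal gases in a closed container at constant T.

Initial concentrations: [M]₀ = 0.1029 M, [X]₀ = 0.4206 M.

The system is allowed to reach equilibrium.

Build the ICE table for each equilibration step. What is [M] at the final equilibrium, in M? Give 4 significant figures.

Q₀ = 0.7231 vs Keq = 0.005479 ⇒ Q>K, reverse
Step 1:
                   M          X
  init        0.1029     0.4206
  Δ           0.1054    -0.3161
  eq          0.2083     0.1045
  solve Keq expr → x = -0.1054; check Q = 0.005479

[M]_eq = 0.2083 M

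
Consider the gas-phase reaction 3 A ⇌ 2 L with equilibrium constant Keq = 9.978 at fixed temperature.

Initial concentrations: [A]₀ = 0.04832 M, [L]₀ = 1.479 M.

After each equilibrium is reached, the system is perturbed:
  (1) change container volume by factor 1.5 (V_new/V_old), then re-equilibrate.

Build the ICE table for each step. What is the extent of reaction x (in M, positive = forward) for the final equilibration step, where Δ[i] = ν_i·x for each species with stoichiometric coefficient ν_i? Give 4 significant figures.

x = -0.01351 M

Q₀ = 1.9389e+04 vs Keq = 9.978 ⇒ Q>K, reverse
Step 1:
                  A         L
  init      0.04832     1.479
  Δ          0.4668   -0.3112
  eq         0.5151     1.168
  solve Keq expr → x = -0.1556; check Q = 9.978
Then change container volume by factor 1.5 (V_new/V_old).
Step 2:
                  A         L
  init       0.3434    0.7785
  Δ         0.04054  -0.02703
  eq          0.384    0.7515
  solve Keq expr → x = -0.01351; check Q = 9.978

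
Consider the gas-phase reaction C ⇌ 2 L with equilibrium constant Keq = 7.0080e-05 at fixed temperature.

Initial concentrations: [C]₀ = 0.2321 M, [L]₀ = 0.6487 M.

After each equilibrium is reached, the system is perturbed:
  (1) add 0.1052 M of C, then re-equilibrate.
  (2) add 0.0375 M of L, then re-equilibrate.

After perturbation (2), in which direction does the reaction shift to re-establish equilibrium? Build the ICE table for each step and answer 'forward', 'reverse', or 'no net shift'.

Direction: reverse

Q₀ = 1.813 vs Keq = 7.0080e-05 ⇒ Q>K, reverse
Step 1:
                   C          L
  Initial     0.2321     0.6487
  Change      0.3212    -0.6425
  Equil       0.5533   0.006227
  solve Keq expr → x = -0.3212; check Q = 7.0080e-05
Then add 0.1052 M of C.
Step 2:
                   C          L
  Initial     0.6585   0.006227
  Change  -2.8238e-04 5.6476e-04
  Equil       0.6583   0.006792
  solve Keq expr → x = 2.8238e-04; check Q = 7.0080e-05
Then add 0.0375 M of L.
Step 3:
                   C          L
  Initial     0.6583    0.04429
  Change      0.0187    -0.0374
  Equil        0.677   0.006888
  solve Keq expr → x = -0.0187; check Q = 7.0080e-05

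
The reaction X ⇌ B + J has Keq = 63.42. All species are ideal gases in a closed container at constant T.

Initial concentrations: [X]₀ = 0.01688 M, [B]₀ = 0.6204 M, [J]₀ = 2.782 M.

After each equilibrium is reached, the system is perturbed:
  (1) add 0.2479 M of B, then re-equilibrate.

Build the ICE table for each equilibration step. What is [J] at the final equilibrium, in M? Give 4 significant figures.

[J]_eq = 2.762 M

Q₀ = 102.2 vs Keq = 63.42 ⇒ Q>K, reverse
Step 1:
                  X         B         J
  I         0.01688    0.6204     2.782
  C         0.00981  -0.00981  -0.00981
  E         0.02669    0.6106     2.772
  solve Keq expr → x = -0.00981; check Q = 63.42
Then add 0.2479 M of B.
Step 2:
                  X         B         J
  I         0.02669    0.8585     2.772
  C         0.01025  -0.01025  -0.01025
  E         0.03694    0.8482     2.762
  solve Keq expr → x = -0.01025; check Q = 63.42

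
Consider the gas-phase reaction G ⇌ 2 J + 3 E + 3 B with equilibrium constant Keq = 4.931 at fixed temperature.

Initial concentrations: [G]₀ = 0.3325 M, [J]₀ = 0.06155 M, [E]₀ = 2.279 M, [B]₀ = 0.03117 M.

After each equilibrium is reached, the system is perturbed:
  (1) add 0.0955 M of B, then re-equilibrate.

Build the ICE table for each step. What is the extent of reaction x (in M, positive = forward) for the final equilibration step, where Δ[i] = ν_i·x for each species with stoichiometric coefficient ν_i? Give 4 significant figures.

x = -0.01394 M

Q₀ = 4.0842e-06 vs Keq = 4.931 ⇒ Q<K, forward
Step 1:
                  G         J         E         B
  Initial    0.3325   0.06155     2.279   0.03117
  Change    -0.1804    0.3608    0.5412    0.5412
  Equil      0.1521    0.4223      2.82    0.5723
  solve Keq expr → x = 0.1804; check Q = 4.931
Then add 0.0955 M of B.
Step 2:
                  G         J         E         B
  Initial    0.1521    0.4223      2.82    0.6678
  Change    0.01394  -0.02787  -0.04181  -0.04181
  Equil       0.166    0.3945     2.778     0.626
  solve Keq expr → x = -0.01394; check Q = 4.931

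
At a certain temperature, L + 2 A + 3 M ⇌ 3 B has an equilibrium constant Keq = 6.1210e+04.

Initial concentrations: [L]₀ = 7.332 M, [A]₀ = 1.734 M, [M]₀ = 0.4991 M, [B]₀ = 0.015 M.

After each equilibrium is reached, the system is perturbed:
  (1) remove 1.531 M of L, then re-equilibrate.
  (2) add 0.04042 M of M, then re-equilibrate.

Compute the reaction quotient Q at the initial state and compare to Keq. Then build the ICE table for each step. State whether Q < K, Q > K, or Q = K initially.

Q₀ = 1.2314e-06 vs Keq = 6.1210e+04 ⇒ Q<K, forward
Step 1:
                   L          A          M          B
  I            7.332      1.734     0.4991      0.015
  C          -0.1646    -0.3292    -0.4938     0.4938
  E            7.167      1.405   0.005338     0.5088
  solve Keq expr → x = 0.1646; check Q = 6.1210e+04
Then remove 1.531 M of L.
Step 2:
                   L          A          M          B
  I            5.636      1.405   0.005338     0.5088
  C       1.4644e-04 2.9287e-04 4.3931e-04 -4.3931e-04
  E            5.637      1.405   0.005777     0.5083
  solve Keq expr → x = -1.4644e-04; check Q = 6.1210e+04
Then add 0.04042 M of M.
Step 3:
                   L          A          M          B
  I            5.637      1.405     0.0462     0.5083
  C         -0.01329   -0.02659   -0.03988    0.03988
  E            5.623      1.379   0.006315     0.5482
  solve Keq expr → x = 0.01329; check Q = 6.1210e+04

Q₀ = 1.2314e-06; Q < K (proceeds forward)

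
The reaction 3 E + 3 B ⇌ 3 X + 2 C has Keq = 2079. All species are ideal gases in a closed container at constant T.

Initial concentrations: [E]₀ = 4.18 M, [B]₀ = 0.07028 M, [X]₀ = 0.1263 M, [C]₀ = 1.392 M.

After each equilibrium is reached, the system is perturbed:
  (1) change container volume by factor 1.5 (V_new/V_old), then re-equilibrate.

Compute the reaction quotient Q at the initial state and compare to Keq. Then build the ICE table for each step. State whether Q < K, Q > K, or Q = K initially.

Q₀ = 0.154; Q < K (proceeds forward)

Q₀ = 0.154 vs Keq = 2079 ⇒ Q<K, forward
Step 1:
                    E           B           X           C
  Initial        4.18     0.07028      0.1263       1.392
  Change     -0.06563    -0.06563     0.06563     0.04375
  Equil         4.114    0.004652      0.1919       1.436
  solve Keq expr → x = 0.02188; check Q = 2079
Then change container volume by factor 1.5 (V_new/V_old).
Step 2:
                    E           B           X           C
  Initial       2.743    0.003101       0.128      0.9572
  Change   4.3541e-04  4.3541e-04 -4.3541e-04 -2.9028e-04
  Equil         2.743    0.003536      0.1275      0.9569
  solve Keq expr → x = -1.4514e-04; check Q = 2079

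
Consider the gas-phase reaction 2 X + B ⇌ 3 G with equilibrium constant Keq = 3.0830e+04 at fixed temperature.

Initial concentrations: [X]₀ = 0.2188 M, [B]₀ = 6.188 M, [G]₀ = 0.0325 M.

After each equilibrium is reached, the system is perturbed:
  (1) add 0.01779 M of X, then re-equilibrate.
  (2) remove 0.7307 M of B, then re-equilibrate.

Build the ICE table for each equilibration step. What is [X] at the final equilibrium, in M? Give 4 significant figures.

[X]_eq = 5.9223e-04 M

Q₀ = 1.1588e-04 vs Keq = 3.0830e+04 ⇒ Q<K, forward
Step 1:
                    X           B           G
  Initial      0.2188       6.188      0.0325
  Change      -0.2183     -0.1092      0.3275
  Equil    4.9885e-04       6.079        0.36
  solve Keq expr → x = 0.1092; check Q = 3.0830e+04
Then add 0.01779 M of X.
Step 2:
                    X           B           G
  Initial     0.01829       6.079        0.36
  Change     -0.01773   -0.008867      0.0266
  Equil    5.5556e-04        6.07      0.3866
  solve Keq expr → x = 0.008867; check Q = 3.0830e+04
Then remove 0.7307 M of B.
Step 3:
                    X           B           G
  Initial  5.5556e-04       5.339      0.3866
  Change   3.6669e-05  1.8335e-05 -5.5004e-05
  Equil    5.9223e-04       5.339      0.3865
  solve Keq expr → x = -1.8335e-05; check Q = 3.0830e+04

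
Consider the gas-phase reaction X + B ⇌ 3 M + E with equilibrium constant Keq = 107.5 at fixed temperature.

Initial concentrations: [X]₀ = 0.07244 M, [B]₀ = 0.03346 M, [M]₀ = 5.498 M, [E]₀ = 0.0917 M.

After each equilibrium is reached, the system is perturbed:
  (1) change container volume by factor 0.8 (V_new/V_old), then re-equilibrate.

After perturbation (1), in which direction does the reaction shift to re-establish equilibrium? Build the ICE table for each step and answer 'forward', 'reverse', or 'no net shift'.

Q₀ = 6288 vs Keq = 107.5 ⇒ Q>K, reverse
Step 1:
                  X         B         M         E
  init      0.07244   0.03346     5.498    0.0917
  Δ          0.0791    0.0791   -0.2373   -0.0791
  eq         0.1515    0.1126     5.261    0.0126
  solve Keq expr → x = -0.0791; check Q = 107.5
Then change container volume by factor 0.8 (V_new/V_old).
Step 2:
                  X         B         M         E
  init       0.1894    0.1407     6.576   0.01574
  Δ        0.004966  0.004966   -0.0149 -0.004966
  eq         0.1944    0.1457     6.561   0.01078
  solve Keq expr → x = -0.004966; check Q = 107.5

Direction: reverse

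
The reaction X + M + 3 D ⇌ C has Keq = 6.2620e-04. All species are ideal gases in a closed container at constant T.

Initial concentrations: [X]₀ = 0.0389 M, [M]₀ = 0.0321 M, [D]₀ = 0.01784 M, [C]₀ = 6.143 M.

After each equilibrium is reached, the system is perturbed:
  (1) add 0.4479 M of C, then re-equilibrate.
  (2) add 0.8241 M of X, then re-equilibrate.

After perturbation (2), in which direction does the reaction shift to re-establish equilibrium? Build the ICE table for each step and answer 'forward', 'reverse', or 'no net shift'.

Q₀ = 8.6645e+08 vs Keq = 6.2620e-04 ⇒ Q>K, reverse
Step 1:
                    X           M           D           C
  I            0.0389      0.0321     0.01784       6.143
  C             2.852       2.852       8.556      -2.852
  E             2.891       2.884       8.574       3.291
  solve Keq expr → x = -2.852; check Q = 6.2620e-04
Then add 0.4479 M of C.
Step 2:
                    X           M           D           C
  I             2.891       2.884       8.574       3.739
  C           0.06403     0.06403      0.1921    -0.06403
  E             2.955       2.948       8.766       3.675
  solve Keq expr → x = -0.06403; check Q = 6.2620e-04
Then add 0.8241 M of X.
Step 3:
                    X           M           D           C
  I             3.779       2.948       8.766       3.675
  C           -0.1272     -0.1272     -0.3817      0.1272
  E             3.652       2.821       8.384       3.802
  solve Keq expr → x = 0.1272; check Q = 6.2620e-04

Direction: forward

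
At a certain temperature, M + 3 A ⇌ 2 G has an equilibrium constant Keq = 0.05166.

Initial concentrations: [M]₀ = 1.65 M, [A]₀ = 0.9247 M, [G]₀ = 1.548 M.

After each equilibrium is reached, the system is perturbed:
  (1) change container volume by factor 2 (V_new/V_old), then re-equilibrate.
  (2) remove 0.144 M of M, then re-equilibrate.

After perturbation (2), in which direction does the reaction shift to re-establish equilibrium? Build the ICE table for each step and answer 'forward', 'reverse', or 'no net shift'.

Q₀ = 1.837 vs Keq = 0.05166 ⇒ Q>K, reverse
Step 1:
                   M          A          G
  init          1.65     0.9247      1.548
  Δ           0.3396      1.019    -0.6793
  eq            1.99      1.944     0.8687
  solve Keq expr → x = -0.3396; check Q = 0.05166
Then change container volume by factor 2 (V_new/V_old).
Step 2:
                   M          A          G
  init        0.9948     0.9718     0.4344
  Δ          0.06788     0.2036    -0.1358
  eq           1.063      1.175     0.2986
  solve Keq expr → x = -0.06788; check Q = 0.05166
Then remove 0.144 M of M.
Step 3:
                   M          A          G
  init        0.9187      1.175     0.2986
  Δ         0.006508    0.01952   -0.01302
  eq          0.9252      1.195     0.2856
  solve Keq expr → x = -0.006508; check Q = 0.05166

Direction: reverse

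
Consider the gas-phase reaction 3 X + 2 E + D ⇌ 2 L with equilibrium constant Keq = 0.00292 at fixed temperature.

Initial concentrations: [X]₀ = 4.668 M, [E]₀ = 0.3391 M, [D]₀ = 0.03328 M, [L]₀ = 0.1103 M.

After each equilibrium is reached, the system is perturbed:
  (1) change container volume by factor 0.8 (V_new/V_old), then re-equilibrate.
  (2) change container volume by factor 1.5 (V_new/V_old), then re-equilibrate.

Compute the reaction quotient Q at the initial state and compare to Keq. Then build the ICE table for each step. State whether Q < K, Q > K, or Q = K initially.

Q₀ = 0.03126; Q > K (proceeds reverse)

Q₀ = 0.03126 vs Keq = 0.00292 ⇒ Q>K, reverse
Step 1:
                  X         E         D         L
  Initial     4.668    0.3391   0.03328    0.1103
  Change    0.08352   0.05568   0.02784  -0.05568
  Equil       4.752    0.3948   0.06112   0.05462
  solve Keq expr → x = -0.02784; check Q = 0.00292
Then change container volume by factor 0.8 (V_new/V_old).
Step 2:
                  X         E         D         L
  Initial     5.939    0.4935    0.0764   0.06828
  Change   -0.03606  -0.02404  -0.01202   0.02404
  Equil       5.903    0.4694   0.06438   0.09232
  solve Keq expr → x = 0.01202; check Q = 0.00292
Then change container volume by factor 1.5 (V_new/V_old).
Step 3:
                  X         E         D         L
  Initial     3.936     0.313   0.04292   0.06154
  Change    0.04044   0.02696   0.01348  -0.02696
  Equil       3.976    0.3399    0.0564   0.03458
  solve Keq expr → x = -0.01348; check Q = 0.00292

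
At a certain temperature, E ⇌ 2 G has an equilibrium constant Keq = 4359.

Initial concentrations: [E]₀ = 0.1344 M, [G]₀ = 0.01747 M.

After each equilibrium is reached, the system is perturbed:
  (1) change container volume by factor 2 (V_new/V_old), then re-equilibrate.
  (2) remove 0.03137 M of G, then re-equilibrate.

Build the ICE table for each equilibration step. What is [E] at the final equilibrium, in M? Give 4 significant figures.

[E]_eq = 2.8654e-06 M

Q₀ = 0.002271 vs Keq = 4359 ⇒ Q<K, forward
Step 1:
                  E         G
  init       0.1344   0.01747
  Δ         -0.1344    0.2688
  eq      1.8795e-05    0.2862
  solve Keq expr → x = 0.1344; check Q = 4359
Then change container volume by factor 2 (V_new/V_old).
Step 2:
                  E         G
  init    9.3977e-06    0.1431
  Δ       -4.6982e-06 9.3964e-06
  eq      4.6995e-06    0.1431
  solve Keq expr → x = 4.6982e-06; check Q = 4359
Then remove 0.03137 M of G.
Step 3:
                  E         G
  init    4.6995e-06    0.1118
  Δ       -1.8341e-06 3.6682e-06
  eq      2.8654e-06    0.1118
  solve Keq expr → x = 1.8341e-06; check Q = 4359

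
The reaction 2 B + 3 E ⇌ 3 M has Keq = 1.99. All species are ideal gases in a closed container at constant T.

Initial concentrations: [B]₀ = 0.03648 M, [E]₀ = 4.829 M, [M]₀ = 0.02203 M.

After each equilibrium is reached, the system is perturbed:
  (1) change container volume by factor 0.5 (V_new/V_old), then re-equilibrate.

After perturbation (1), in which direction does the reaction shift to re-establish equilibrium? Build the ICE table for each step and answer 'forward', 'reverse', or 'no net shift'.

Direction: forward

Q₀ = 7.1345e-05 vs Keq = 1.99 ⇒ Q<K, forward
Step 1:
                  B         E         M
  init      0.03648     4.829   0.02203
  Δ        -0.03509  -0.05264   0.05264
  eq       0.001386     4.776   0.07467
  solve Keq expr → x = 0.01755; check Q = 1.99
Then change container volume by factor 0.5 (V_new/V_old).
Step 2:
                  B         E         M
  init     0.002771     9.553    0.1493
  Δ       -0.001357 -0.002035  0.002035
  eq       0.001415     9.551    0.1514
  solve Keq expr → x = 6.7840e-04; check Q = 1.99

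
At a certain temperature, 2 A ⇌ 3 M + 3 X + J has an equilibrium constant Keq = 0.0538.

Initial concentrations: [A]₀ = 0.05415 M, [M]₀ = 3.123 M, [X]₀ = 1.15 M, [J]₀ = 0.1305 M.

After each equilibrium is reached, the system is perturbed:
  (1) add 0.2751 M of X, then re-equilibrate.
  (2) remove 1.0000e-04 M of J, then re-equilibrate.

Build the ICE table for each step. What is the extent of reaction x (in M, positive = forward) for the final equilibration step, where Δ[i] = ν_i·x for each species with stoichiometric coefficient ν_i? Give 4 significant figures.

Q₀ = 2062 vs Keq = 0.0538 ⇒ Q>K, reverse
Step 1:
                   A          M          X          J
  Initial    0.05415      3.123       1.15     0.1305
  Change      0.2598    -0.3897    -0.3897    -0.1299
  Equil        0.314      2.733     0.7603 5.9101e-04
  solve Keq expr → x = -0.1299; check Q = 0.0538
Then add 0.2751 M of X.
Step 2:
                   A          M          X          J
  Initial      0.314      2.733      1.035 5.9101e-04
  Change  7.0990e-04  -0.001065  -0.001065 -3.5495e-04
  Equil       0.3147      2.732      1.034 2.3606e-04
  solve Keq expr → x = -3.5495e-04; check Q = 0.0538
Then remove 1.0000e-04 M of J.
Step 3:
                   A          M          X          J
  Initial     0.3147      2.732      1.034 1.3606e-04
  Change  -1.9884e-04 2.9826e-04 2.9826e-04 9.9421e-05
  Equil       0.3145      2.733      1.035 2.3548e-04
  solve Keq expr → x = 9.9421e-05; check Q = 0.0538

x = 9.9421e-05 M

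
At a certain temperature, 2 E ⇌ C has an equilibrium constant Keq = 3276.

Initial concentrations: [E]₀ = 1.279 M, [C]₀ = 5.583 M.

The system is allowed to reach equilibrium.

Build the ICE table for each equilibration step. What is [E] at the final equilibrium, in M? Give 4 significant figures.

Q₀ = 3.413 vs Keq = 3276 ⇒ Q<K, forward
Step 1:
                    E           C
  init          1.279       5.583
  Δ            -1.235      0.6177
  eq          0.04351       6.201
  solve Keq expr → x = 0.6177; check Q = 3276

[E]_eq = 0.04351 M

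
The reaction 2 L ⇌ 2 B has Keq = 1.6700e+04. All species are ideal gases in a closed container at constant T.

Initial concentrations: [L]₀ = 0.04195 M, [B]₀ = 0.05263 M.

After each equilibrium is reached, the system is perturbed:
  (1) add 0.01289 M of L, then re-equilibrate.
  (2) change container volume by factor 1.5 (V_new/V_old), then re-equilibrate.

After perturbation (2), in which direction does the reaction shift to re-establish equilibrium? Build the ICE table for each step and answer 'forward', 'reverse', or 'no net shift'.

Direction: no net shift

Q₀ = 1.574 vs Keq = 1.6700e+04 ⇒ Q<K, forward
Step 1:
                    L           B
  init        0.04195     0.05263
  Δ          -0.04122     0.04122
  eq       7.2626e-04     0.09385
  solve Keq expr → x = 0.02061; check Q = 1.6700e+04
Then add 0.01289 M of L.
Step 2:
                    L           B
  init        0.01362     0.09385
  Δ          -0.01279     0.01279
  eq       8.2524e-04      0.1066
  solve Keq expr → x = 0.006396; check Q = 1.6700e+04
Then change container volume by factor 1.5 (V_new/V_old).
Step 3:
                    L           B
  init     5.5016e-04      0.0711
  Δ                 0           0
  eq       5.5016e-04      0.0711
  solve Keq expr → x = 0; check Q = 1.6700e+04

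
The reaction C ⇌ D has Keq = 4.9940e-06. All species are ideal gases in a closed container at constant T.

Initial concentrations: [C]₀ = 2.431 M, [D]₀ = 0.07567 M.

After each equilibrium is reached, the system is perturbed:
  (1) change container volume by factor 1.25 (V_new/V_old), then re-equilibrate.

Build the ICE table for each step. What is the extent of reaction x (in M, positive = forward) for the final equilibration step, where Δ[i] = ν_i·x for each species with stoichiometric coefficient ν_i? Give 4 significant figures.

Q₀ = 0.03113 vs Keq = 4.9940e-06 ⇒ Q>K, reverse
Step 1:
                   C          D
  init         2.431    0.07567
  Δ          0.07566   -0.07566
  eq           2.507 1.2518e-05
  solve Keq expr → x = -0.07566; check Q = 4.9940e-06
Then change container volume by factor 1.25 (V_new/V_old).
Step 2:
                   C          D
  init         2.005 1.0015e-05
  Δ                0          0
  eq           2.005 1.0015e-05
  solve Keq expr → x = 0; check Q = 4.9940e-06

x = 0 M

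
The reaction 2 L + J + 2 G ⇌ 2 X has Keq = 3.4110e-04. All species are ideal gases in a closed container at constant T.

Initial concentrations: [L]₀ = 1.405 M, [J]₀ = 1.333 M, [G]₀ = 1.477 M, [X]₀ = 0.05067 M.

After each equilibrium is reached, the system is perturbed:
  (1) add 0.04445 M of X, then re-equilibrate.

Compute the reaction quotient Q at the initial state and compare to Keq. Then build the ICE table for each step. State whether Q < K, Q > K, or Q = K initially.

Q₀ = 4.4726e-04 vs Keq = 3.4110e-04 ⇒ Q>K, reverse
Step 1:
                  L         J         G         X
  Initial     1.405     1.333     1.477   0.05067
  Change      0.006     0.003     0.006    -0.006
  Equil       1.411     1.336     1.483   0.04467
  solve Keq expr → x = -0.003; check Q = 3.4110e-04
Then add 0.04445 M of X.
Step 2:
                  L         J         G         X
  Initial     1.411     1.336     1.483   0.08912
  Change    0.04148   0.02074   0.04148  -0.04148
  Equil       1.452     1.357     1.524   0.04763
  solve Keq expr → x = -0.02074; check Q = 3.4110e-04

Q₀ = 4.4726e-04; Q > K (proceeds reverse)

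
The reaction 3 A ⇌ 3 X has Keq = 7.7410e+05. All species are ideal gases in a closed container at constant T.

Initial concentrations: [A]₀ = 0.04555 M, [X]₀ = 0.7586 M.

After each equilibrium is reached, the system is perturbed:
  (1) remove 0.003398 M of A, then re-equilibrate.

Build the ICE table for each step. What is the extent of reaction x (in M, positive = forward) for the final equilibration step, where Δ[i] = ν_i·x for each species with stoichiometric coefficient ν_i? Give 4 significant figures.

Q₀ = 4619 vs Keq = 7.7410e+05 ⇒ Q<K, forward
Step 1:
                   A          X
  I          0.04555     0.7586
  C         -0.03689    0.03689
  E         0.008664     0.7955
  solve Keq expr → x = 0.0123; check Q = 7.7410e+05
Then remove 0.003398 M of A.
Step 2:
                   A          X
  I         0.005266     0.7955
  C         0.003361  -0.003361
  E         0.008627     0.7921
  solve Keq expr → x = -0.00112; check Q = 7.7410e+05

x = -0.00112 M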